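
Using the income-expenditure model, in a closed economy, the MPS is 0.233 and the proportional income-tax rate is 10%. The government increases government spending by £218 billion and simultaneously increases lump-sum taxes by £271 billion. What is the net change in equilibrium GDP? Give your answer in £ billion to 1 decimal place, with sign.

MPC = 1 − MPS = 1 − 0.233 = 0.767.
Expenditure multiplier = 1/(1 − c(1−t)) = 1/(1 − 0.767×0.9) = 1/0.3097 ≈ 3.229.
ΔG contributes k·ΔG = (+£218 billion) / 0.3097 ≈ +£703.9 billion.
ΔT of +£271 billion changes first-round spending by −c·ΔT = −£207.857 billion, contributing k·(−c·ΔT) = (−£207.857 billion) / 0.3097 ≈ −£671.2 billion.
Net ΔY = k(ΔG − c·ΔT) = (+£10.143 billion) / 0.3097 ≈ +£32.8 billion.

+£32.8 billion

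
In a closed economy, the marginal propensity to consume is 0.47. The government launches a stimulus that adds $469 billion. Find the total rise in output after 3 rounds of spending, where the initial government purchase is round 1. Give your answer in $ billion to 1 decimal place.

$793.0 billion

Round 1 adds ΔG = $469 billion; each later round is MPC = 0.47 times the previous.
After 3 rounds: 469 + 220.43 + 103.6021 = ΔG·(1 − c^3)/(1 − c) = 469 × (1 − 0.103823)/0.53 ≈ $793 billion.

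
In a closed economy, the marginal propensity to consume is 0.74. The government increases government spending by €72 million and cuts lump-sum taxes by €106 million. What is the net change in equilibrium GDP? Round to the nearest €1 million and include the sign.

Expenditure multiplier = 1/(1 − MPC) = 1/(1 − 0.74) = 1/0.26 ≈ 3.846.
ΔG contributes k·ΔG = (+€72 million) / 0.26 ≈ +€276.9 million.
ΔT of −€106 million changes first-round spending by −c·ΔT = +€78.44 million, contributing k·(−c·ΔT) = (+€78.44 million) / 0.26 ≈ +€301.7 million.
Net ΔY = k(ΔG − c·ΔT) = (+€150.44 million) / 0.26 ≈ +€579 million.

+€579 million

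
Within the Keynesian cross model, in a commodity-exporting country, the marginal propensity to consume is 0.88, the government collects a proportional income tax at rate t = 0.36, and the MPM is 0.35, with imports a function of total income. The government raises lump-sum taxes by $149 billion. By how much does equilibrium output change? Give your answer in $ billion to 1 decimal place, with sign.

−$166.6 billion

A lump-sum tax change of +$149 billion shifts disposable income by −$149 billion; first-round consumption changes by −c × ΔT = −0.88 × (+$149 billion) = −$131.12 billion.
Expenditure multiplier = 1/(1 − c(1−t) + m) = 1/(1 − 0.88×0.64 + 0.35) = 1/0.7868 ≈ 1.271.
The tax multiplier is −c × k ≈ −1.118, so ΔY = k × (−c·ΔT) = (−$131.12 billion) / 0.7868 ≈ −$166.6 billion.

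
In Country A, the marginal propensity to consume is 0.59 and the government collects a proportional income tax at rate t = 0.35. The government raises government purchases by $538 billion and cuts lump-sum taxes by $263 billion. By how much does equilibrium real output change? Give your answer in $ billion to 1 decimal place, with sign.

+$1,124.4 billion

Expenditure multiplier = 1/(1 − c(1−t)) = 1/(1 − 0.59×0.65) = 1/0.6165 ≈ 1.622.
ΔG contributes k·ΔG = (+$538 billion) / 0.6165 ≈ +$872.7 billion.
ΔT of −$263 billion changes first-round spending by −c·ΔT = +$155.17 billion, contributing k·(−c·ΔT) = (+$155.17 billion) / 0.6165 ≈ +$251.7 billion.
Net ΔY = k(ΔG − c·ΔT) = (+$693.17 billion) / 0.6165 ≈ +$1,124.4 billion.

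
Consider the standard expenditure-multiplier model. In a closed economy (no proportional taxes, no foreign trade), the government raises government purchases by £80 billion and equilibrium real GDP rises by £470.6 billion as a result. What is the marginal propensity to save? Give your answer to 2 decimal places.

0.17

Implied spending multiplier k = ΔY/ΔG = 470.6/80 = 5.8825.
Since k = 1/(1 − MPC), MPC = 1 − 1/k = 1 − ΔG/ΔY = 1 − 80/470.6 ≈ 0.83.
MPS = 1 − MPC = 0.17.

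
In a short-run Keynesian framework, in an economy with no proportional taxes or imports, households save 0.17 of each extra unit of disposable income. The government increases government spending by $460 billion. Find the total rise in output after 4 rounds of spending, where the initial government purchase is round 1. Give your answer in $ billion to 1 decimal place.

MPC = 1 − MPS = 1 − 0.17 = 0.83.
Round 1 adds ΔG = $460 billion; each later round is MPC = 0.83 times the previous.
After 4 rounds: 460 + 381.8 + 316.894 + 263.02202 = ΔG·(1 − c^4)/(1 − c) = 460 × (1 − 0.47458321)/0.17 ≈ $1,421.7 billion.

$1,421.7 billion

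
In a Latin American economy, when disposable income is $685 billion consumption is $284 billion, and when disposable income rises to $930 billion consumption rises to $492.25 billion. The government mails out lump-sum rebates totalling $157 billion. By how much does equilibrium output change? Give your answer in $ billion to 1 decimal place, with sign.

+$889.7 billion

MPC = ΔC/ΔYd = (492.25 − 284)/(930 − 685) = 208.25/245 = 0.85.
A lump-sum tax change of −$157 billion shifts disposable income by +$157 billion; first-round consumption changes by −c × ΔT = −0.85 × (−$157 billion) = +$133.45 billion.
Expenditure multiplier = 1/(1 − MPC) = 1/(1 − 0.85) = 1/0.15 ≈ 6.667.
The tax multiplier is −c × k ≈ −5.667, so ΔY = k × (−c·ΔT) = (+$133.45 billion) / 0.15 ≈ +$889.7 billion.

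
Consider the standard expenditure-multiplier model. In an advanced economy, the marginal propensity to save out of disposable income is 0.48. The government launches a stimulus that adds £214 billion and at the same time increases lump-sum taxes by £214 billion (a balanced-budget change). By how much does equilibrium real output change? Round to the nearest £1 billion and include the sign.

MPC = 1 − MPS = 1 − 0.48 = 0.52.
Expenditure multiplier = 1/(1 − MPC) = 1/(1 − 0.52) = 1/0.48 ≈ 2.083.
ΔG contributes k·ΔG = (+£214 billion) / 0.48 ≈ +£445.8 billion.
ΔT of +£214 billion changes first-round spending by −c·ΔT = −£111.28 billion, contributing k·(−c·ΔT) = (−£111.28 billion) / 0.48 ≈ −£231.8 billion.
With ΔG = ΔT and no other leakages, the balanced-budget multiplier is 1, so ΔY = ΔG = +£214 billion.

+£214 billion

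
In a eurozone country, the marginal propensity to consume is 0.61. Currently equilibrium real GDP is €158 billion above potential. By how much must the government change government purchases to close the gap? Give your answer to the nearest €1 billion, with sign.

−€62 billion

Spending multiplier = 1/(1 − MPC) = 1/(1 − 0.61) = 1/0.39 ≈ 2.564.
Need ΔY = −€158 billion, so ΔG = ΔY/k = (−€158 billion) × 0.39 ≈ −€62 billion.
The government should cut government purchases by €62 billion.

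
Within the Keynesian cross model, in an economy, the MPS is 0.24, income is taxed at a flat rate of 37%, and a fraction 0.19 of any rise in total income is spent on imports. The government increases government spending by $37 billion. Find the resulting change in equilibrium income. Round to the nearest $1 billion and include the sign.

+$52 billion

MPC = 1 − MPS = 1 − 0.24 = 0.76.
Government-spending multiplier = 1/(1 − c(1−t) + m) = 1/(1 − 0.76×0.63 + 0.19) = 1/0.7112 ≈ 1.406.
ΔY = k × ΔG = (+$37 billion) / 0.7112 ≈ +$52 billion.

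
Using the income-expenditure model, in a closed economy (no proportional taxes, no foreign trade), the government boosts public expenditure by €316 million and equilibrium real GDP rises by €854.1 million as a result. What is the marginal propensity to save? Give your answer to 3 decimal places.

0.370

Implied spending multiplier k = ΔY/ΔG = 854.1/316 ≈ 2.7028.
Since k = 1/(1 − MPC), MPC = 1 − 1/k = 1 − ΔG/ΔY = 1 − 316/854.1 ≈ 0.630.
MPS = 1 − MPC = 0.370.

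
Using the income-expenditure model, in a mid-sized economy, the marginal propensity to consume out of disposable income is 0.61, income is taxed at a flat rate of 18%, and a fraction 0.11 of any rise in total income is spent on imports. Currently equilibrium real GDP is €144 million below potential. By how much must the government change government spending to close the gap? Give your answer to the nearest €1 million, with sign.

+€88 million

Spending multiplier = 1/(1 − c(1−t) + m) = 1/(1 − 0.61×0.82 + 0.11) = 1/0.6098 ≈ 1.64.
Need ΔY = +€144 million, so ΔG = ΔY/k = (+€144 million) × 0.6098 ≈ +€88 million.
The government should increase government spending by €88 million.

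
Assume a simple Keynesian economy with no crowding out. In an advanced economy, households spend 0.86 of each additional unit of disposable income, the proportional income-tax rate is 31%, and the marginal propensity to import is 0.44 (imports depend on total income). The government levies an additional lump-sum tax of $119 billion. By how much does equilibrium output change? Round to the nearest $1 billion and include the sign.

A lump-sum tax change of +$119 billion shifts disposable income by −$119 billion; first-round consumption changes by −c × ΔT = −0.86 × (+$119 billion) = −$102.34 billion.
Expenditure multiplier = 1/(1 − c(1−t) + m) = 1/(1 − 0.86×0.69 + 0.44) = 1/0.8466 ≈ 1.181.
The tax multiplier is −c × k ≈ −1.016, so ΔY = k × (−c·ΔT) = (−$102.34 billion) / 0.8466 ≈ −$121 billion.

−$121 billion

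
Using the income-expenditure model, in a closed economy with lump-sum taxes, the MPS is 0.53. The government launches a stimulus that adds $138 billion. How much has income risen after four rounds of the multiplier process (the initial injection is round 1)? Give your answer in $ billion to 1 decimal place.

MPC = 1 − MPS = 1 − 0.53 = 0.47.
Round 1 adds ΔG = $138 billion; each later round is MPC = 0.47 times the previous.
After 4 rounds: 138 + 64.86 + 30.4842 + 14.327574 = ΔG·(1 − c^4)/(1 − c) = 138 × (1 − 0.04879681)/0.53 ≈ $247.7 billion.

$247.7 billion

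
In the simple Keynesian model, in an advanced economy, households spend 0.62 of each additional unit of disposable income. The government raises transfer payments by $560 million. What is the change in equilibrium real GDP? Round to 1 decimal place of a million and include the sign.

The transfer change shifts disposable income by +$560 million, so first-round consumption changes by c·ΔTR = 0.62 × (+$560 million) = +$347.2 million.
Expenditure multiplier = 1/(1 − MPC) = 1/(1 − 0.62) = 1/0.38 ≈ 2.632.
The transfer multiplier is c × k ≈ 1.632, so ΔY = k × (c·ΔTR) = (+$347.2 million) / 0.38 ≈ +$913.7 million.

+$913.7 million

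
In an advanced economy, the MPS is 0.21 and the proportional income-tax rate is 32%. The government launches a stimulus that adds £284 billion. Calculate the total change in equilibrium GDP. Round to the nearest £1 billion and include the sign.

+£614 billion

MPC = 1 − MPS = 1 − 0.21 = 0.79.
Expenditure multiplier = 1/(1 − c(1−t)) = 1/(1 − 0.79×0.68) = 1/0.4628 ≈ 2.161.
ΔY = k × ΔG = (+£284 billion) / 0.4628 ≈ +£614 billion.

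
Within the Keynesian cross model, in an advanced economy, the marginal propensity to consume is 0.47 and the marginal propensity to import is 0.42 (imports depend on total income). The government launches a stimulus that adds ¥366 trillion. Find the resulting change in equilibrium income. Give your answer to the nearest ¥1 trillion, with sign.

Government-spending multiplier = 1/(1 − c + m) = 1/(1 − 0.47 + 0.42) = 1/0.95 ≈ 1.053.
ΔY = k × ΔG = (+¥366 trillion) / 0.95 ≈ +¥385 trillion.

+¥385 trillion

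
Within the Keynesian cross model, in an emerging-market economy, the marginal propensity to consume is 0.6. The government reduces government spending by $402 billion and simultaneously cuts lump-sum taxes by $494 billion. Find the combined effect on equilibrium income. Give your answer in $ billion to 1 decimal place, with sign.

−$264.0 billion

Expenditure multiplier = 1/(1 − MPC) = 1/(1 − 0.6) = 1/0.4 = 2.5.
ΔG contributes k·ΔG = (−$402 billion) / 0.4 = −$1,005 billion.
ΔT of −$494 billion changes first-round spending by −c·ΔT = +$296.4 billion, contributing k·(−c·ΔT) = (+$296.4 billion) / 0.4 = +$741 billion.
Net ΔY = k(ΔG − c·ΔT) = (−$105.6 billion) / 0.4 = −$264 billion.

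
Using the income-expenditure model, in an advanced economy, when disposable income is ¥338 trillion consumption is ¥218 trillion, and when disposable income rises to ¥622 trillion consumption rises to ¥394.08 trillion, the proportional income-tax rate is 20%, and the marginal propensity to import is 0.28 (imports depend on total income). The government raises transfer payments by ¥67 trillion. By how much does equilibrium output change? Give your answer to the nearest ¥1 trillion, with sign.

+¥53 trillion

MPC = ΔC/ΔYd = (394.08 − 218)/(622 − 338) = 176.08/284 = 0.62.
The transfer change shifts disposable income by +¥67 trillion, so first-round consumption changes by c·ΔTR = 0.62 × (+¥67 trillion) = +¥41.54 trillion.
Expenditure multiplier = 1/(1 − c(1−t) + m) = 1/(1 − 0.62×0.8 + 0.28) = 1/0.784 ≈ 1.276.
The transfer multiplier is c × k ≈ 0.791, so ΔY = k × (c·ΔTR) = (+¥41.54 trillion) / 0.784 ≈ +¥53 trillion.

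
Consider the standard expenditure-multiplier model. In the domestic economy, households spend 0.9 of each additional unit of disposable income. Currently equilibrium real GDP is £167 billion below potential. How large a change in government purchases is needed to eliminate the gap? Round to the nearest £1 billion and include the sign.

Spending multiplier = 1/(1 − MPC) = 1/(1 − 0.9) = 1/0.1 = 10.
Need ΔY = +£167 billion, so ΔG = ΔY/k = (+£167 billion) × 0.1 ≈ +£17 billion.
The government should increase government purchases by £17 billion.

+£17 billion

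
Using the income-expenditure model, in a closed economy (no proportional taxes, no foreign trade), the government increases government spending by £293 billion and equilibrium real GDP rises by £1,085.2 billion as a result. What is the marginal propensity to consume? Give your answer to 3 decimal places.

Implied spending multiplier k = ΔY/ΔG = 1,085.2/293 ≈ 3.7038.
Since k = 1/(1 − MPC), MPC = 1 − 1/k = 1 − ΔG/ΔY = 1 − 293/1,085.2 ≈ 0.730.

0.730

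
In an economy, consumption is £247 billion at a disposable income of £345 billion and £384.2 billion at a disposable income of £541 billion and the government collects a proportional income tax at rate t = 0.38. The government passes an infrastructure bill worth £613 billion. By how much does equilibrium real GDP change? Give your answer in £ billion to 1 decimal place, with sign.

+£1,083.0 billion

MPC = ΔC/ΔYd = (384.2 − 247)/(541 − 345) = 137.2/196 = 0.7.
Expenditure multiplier = 1/(1 − c(1−t)) = 1/(1 − 0.7×0.62) = 1/0.566 ≈ 1.767.
ΔY = k × ΔG = (+£613 billion) / 0.566 ≈ +£1,083 billion.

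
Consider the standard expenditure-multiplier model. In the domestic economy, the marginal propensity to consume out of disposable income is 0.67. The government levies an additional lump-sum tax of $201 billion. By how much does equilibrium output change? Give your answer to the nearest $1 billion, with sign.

−$408 billion

A lump-sum tax change of +$201 billion shifts disposable income by −$201 billion; first-round consumption changes by −c × ΔT = −0.67 × (+$201 billion) = −$134.67 billion.
Expenditure multiplier = 1/(1 − MPC) = 1/(1 − 0.67) = 1/0.33 ≈ 3.03.
The tax multiplier is −c × k ≈ −2.03, so ΔY = k × (−c·ΔT) = (−$134.67 billion) / 0.33 ≈ −$408 billion.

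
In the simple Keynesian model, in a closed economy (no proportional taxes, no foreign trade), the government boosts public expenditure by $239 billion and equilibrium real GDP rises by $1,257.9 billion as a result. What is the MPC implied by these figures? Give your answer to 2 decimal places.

Implied spending multiplier k = ΔY/ΔG = 1,257.9/239 ≈ 5.2632.
Since k = 1/(1 − MPC), MPC = 1 − 1/k = 1 − ΔG/ΔY = 1 − 239/1,257.9 ≈ 0.81.

0.81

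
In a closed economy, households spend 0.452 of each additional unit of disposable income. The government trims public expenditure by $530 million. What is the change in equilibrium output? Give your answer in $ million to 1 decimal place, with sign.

Expenditure multiplier = 1/(1 − MPC) = 1/(1 − 0.452) = 1/0.548 ≈ 1.825.
ΔY = k × ΔG = (−$530 million) / 0.548 ≈ −$967.2 million.

−$967.2 million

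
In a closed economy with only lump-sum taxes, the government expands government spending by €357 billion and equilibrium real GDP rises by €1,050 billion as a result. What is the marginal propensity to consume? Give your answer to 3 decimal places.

Implied spending multiplier k = ΔY/ΔG = 1,050/357 ≈ 2.9412.
Since k = 1/(1 − MPC), MPC = 1 − 1/k = 1 − ΔG/ΔY = 1 − 357/1,050 = 0.660.

0.660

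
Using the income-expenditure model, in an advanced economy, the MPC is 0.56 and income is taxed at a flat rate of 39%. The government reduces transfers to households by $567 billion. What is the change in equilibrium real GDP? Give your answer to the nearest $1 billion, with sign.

The transfer change shifts disposable income by −$567 billion, so first-round consumption changes by c·ΔTR = 0.56 × (−$567 billion) = −$317.52 billion.
Expenditure multiplier = 1/(1 − c(1−t)) = 1/(1 − 0.56×0.61) = 1/0.6584 ≈ 1.519.
The transfer multiplier is c × k ≈ 0.851, so ΔY = k × (c·ΔTR) = (−$317.52 billion) / 0.6584 ≈ −$482 billion.

−$482 billion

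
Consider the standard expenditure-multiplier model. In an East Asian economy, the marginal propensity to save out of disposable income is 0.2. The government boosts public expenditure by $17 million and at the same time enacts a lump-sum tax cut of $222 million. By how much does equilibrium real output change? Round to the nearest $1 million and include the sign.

+$973 million

MPC = 1 − MPS = 1 − 0.2 = 0.8.
Expenditure multiplier = 1/(1 − MPC) = 1/(1 − 0.8) = 1/0.2 = 5.
ΔG contributes k·ΔG = (+$17 million) / 0.2 = +$85 million.
ΔT of −$222 million changes first-round spending by −c·ΔT = +$177.6 million, contributing k·(−c·ΔT) = (+$177.6 million) / 0.2 = +$888 million.
Net ΔY = k(ΔG − c·ΔT) = (+$194.6 million) / 0.2 = +$973 million.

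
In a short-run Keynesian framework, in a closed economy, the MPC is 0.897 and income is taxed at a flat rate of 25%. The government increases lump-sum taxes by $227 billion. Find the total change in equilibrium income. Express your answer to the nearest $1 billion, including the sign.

A lump-sum tax change of +$227 billion shifts disposable income by −$227 billion; first-round consumption changes by −c × ΔT = −0.897 × (+$227 billion) = −$203.619 billion.
Expenditure multiplier = 1/(1 − c(1−t)) = 1/(1 − 0.897×0.75) = 1/0.32725 ≈ 3.056.
The tax multiplier is −c × k ≈ −2.741, so ΔY = k × (−c·ΔT) = (−$203.619 billion) / 0.32725 ≈ −$622 billion.

−$622 billion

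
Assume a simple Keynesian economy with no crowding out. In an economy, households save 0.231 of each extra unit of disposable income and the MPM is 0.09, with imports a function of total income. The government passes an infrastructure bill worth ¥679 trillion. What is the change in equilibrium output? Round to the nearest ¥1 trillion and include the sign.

+¥2,115 trillion

MPC = 1 − MPS = 1 − 0.231 = 0.769.
Spending multiplier = 1/(1 − c + m) = 1/(1 − 0.769 + 0.09) = 1/0.321 ≈ 3.115.
ΔY = k × ΔG = (+¥679 trillion) / 0.321 ≈ +¥2,115 trillion.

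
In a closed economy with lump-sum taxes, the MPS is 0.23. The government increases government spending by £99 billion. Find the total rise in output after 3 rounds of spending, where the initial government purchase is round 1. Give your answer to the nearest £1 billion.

£234 billion

MPC = 1 − MPS = 1 − 0.23 = 0.77.
Round 1 adds ΔG = £99 billion; each later round is MPC = 0.77 times the previous.
After 3 rounds: 99 + 76.23 + 58.6971 = ΔG·(1 − c^3)/(1 − c) = 99 × (1 − 0.456533)/0.23 ≈ £234 billion.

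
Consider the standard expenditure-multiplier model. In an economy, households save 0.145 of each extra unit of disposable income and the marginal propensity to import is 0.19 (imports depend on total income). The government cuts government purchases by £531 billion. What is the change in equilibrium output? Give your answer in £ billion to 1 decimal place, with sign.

−£1,585.1 billion

MPC = 1 − MPS = 1 − 0.145 = 0.855.
Expenditure multiplier = 1/(1 − c + m) = 1/(1 − 0.855 + 0.19) = 1/0.335 ≈ 2.985.
ΔY = k × ΔG = (−£531 billion) / 0.335 ≈ −£1,585.1 billion.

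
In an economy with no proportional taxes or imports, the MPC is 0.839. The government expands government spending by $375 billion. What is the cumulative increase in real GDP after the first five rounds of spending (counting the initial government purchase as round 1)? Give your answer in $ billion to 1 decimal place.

Round 1 adds ΔG = $375 billion; each later round is MPC = 0.839 times the previous.
After 5 rounds: 375 + 314.625 + 263.970375 + 221.471144625 + 185.814290340375 = ΔG·(1 − c^5)/(1 − c) = 375 × (1 − 0.415728505588199)/0.161 ≈ $1,360.9 billion.

$1,360.9 billion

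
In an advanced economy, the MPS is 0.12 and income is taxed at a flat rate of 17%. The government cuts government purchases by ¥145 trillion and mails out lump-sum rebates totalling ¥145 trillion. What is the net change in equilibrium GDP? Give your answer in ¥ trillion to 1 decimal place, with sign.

−¥64.5 trillion

MPC = 1 − MPS = 1 − 0.12 = 0.88.
Expenditure multiplier = 1/(1 − c(1−t)) = 1/(1 − 0.88×0.83) = 1/0.2696 ≈ 3.709.
ΔG contributes k·ΔG = (−¥145 trillion) / 0.2696 ≈ −¥537.8 trillion.
ΔT of −¥145 trillion changes first-round spending by −c·ΔT = +¥127.6 trillion, contributing k·(−c·ΔT) = (+¥127.6 trillion) / 0.2696 ≈ +¥473.3 trillion.
Net ΔY = k(ΔG − c·ΔT) = (−¥17.4 trillion) / 0.2696 ≈ −¥64.5 trillion.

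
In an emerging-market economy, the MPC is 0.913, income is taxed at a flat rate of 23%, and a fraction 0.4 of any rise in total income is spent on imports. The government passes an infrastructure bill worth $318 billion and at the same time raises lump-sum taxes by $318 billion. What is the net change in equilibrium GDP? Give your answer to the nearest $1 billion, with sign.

+$40 billion

Expenditure multiplier = 1/(1 − c(1−t) + m) = 1/(1 − 0.913×0.77 + 0.4) = 1/0.69699 ≈ 1.435.
ΔG contributes k·ΔG = (+$318 billion) / 0.69699 ≈ +$456.2 billion.
ΔT of +$318 billion changes first-round spending by −c·ΔT = −$290.334 billion, contributing k·(−c·ΔT) = (−$290.334 billion) / 0.69699 ≈ −$416.6 billion.
Net ΔY = k(ΔG − c·ΔT) = (+$27.666 billion) / 0.69699 ≈ +$40 billion.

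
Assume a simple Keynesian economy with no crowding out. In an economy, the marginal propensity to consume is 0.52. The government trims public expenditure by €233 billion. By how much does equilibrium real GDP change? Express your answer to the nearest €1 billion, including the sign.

−€485 billion

Spending multiplier = 1/(1 − MPC) = 1/(1 − 0.52) = 1/0.48 ≈ 2.083.
ΔY = k × ΔG = (−€233 billion) / 0.48 ≈ −€485 billion.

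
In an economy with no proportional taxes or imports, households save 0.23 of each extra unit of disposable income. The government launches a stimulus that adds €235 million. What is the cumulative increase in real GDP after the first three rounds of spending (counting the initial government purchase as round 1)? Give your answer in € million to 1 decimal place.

MPC = 1 − MPS = 1 − 0.23 = 0.77.
Round 1 adds ΔG = €235 million; each later round is MPC = 0.77 times the previous.
After 3 rounds: 235 + 180.95 + 139.3315 = ΔG·(1 − c^3)/(1 − c) = 235 × (1 − 0.456533)/0.23 ≈ €555.3 million.

€555.3 million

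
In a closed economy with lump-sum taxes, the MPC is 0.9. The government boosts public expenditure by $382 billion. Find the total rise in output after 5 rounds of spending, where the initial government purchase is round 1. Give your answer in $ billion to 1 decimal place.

Round 1 adds ΔG = $382 billion; each later round is MPC = 0.9 times the previous.
After 5 rounds: 382 + 343.8 + 309.42 + 278.478 + 250.6302 = ΔG·(1 − c^5)/(1 − c) = 382 × (1 − 0.59049)/0.1 ≈ $1,564.3 billion.

$1,564.3 billion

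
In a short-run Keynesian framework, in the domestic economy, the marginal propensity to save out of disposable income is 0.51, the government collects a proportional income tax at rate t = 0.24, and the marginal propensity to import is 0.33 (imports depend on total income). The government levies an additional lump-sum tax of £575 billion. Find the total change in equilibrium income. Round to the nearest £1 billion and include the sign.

MPC = 1 − MPS = 1 − 0.51 = 0.49.
A lump-sum tax change of +£575 billion shifts disposable income by −£575 billion; first-round consumption changes by −c × ΔT = −0.49 × (+£575 billion) = −£281.75 billion.
Expenditure multiplier = 1/(1 − c(1−t) + m) = 1/(1 − 0.49×0.76 + 0.33) = 1/0.9576 ≈ 1.044.
The tax multiplier is −c × k ≈ −0.512, so ΔY = k × (−c·ΔT) = (−£281.75 billion) / 0.9576 ≈ −£294 billion.

−£294 billion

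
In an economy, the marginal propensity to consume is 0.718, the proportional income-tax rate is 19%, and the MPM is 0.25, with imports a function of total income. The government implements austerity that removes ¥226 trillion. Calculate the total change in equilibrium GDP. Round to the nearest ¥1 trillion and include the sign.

Government-spending multiplier = 1/(1 − c(1−t) + m) = 1/(1 − 0.718×0.81 + 0.25) = 1/0.66842 ≈ 1.496.
ΔY = k × ΔG = (−¥226 trillion) / 0.66842 ≈ −¥338 trillion.

−¥338 trillion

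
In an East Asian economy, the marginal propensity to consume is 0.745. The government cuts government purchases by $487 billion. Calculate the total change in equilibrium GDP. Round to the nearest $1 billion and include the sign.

−$1,910 billion

Spending multiplier = 1/(1 − MPC) = 1/(1 − 0.745) = 1/0.255 ≈ 3.922.
ΔY = k × ΔG = (−$487 billion) / 0.255 ≈ −$1,910 billion.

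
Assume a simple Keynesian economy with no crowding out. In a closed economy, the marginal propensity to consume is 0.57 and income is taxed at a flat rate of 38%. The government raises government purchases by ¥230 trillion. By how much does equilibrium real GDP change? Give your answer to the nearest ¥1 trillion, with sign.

+¥356 trillion

Spending multiplier = 1/(1 − c(1−t)) = 1/(1 − 0.57×0.62) = 1/0.6466 ≈ 1.547.
ΔY = k × ΔG = (+¥230 trillion) / 0.6466 ≈ +¥356 trillion.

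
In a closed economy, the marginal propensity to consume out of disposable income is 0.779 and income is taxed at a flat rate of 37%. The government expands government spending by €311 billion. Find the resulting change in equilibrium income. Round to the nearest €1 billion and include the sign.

+€611 billion

Spending multiplier = 1/(1 − c(1−t)) = 1/(1 − 0.779×0.63) = 1/0.50923 ≈ 1.964.
ΔY = k × ΔG = (+€311 billion) / 0.50923 ≈ +€611 billion.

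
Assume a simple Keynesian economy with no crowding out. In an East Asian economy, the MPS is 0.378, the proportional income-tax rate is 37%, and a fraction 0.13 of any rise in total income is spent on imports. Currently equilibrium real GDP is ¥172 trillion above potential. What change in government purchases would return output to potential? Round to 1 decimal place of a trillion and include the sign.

MPC = 1 − MPS = 1 − 0.378 = 0.622.
Spending multiplier = 1/(1 − c(1−t) + m) = 1/(1 − 0.622×0.63 + 0.13) = 1/0.73814 ≈ 1.355.
Need ΔY = −¥172 trillion, so ΔG = ΔY/k = (−¥172 trillion) × 0.73814 ≈ −¥127 trillion.
The government should cut government purchases by ¥127 trillion.

−¥127.0 trillion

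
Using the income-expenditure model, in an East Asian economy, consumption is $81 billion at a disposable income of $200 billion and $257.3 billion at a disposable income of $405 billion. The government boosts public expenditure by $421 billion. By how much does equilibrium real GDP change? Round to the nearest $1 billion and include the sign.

MPC = ΔC/ΔYd = (257.3 − 81)/(405 − 200) = 176.3/205 = 0.86.
Government-spending multiplier = 1/(1 − MPC) = 1/(1 − 0.86) = 1/0.14 ≈ 7.143.
ΔY = k × ΔG = (+$421 billion) / 0.14 ≈ +$3,007 billion.

+$3,007 billion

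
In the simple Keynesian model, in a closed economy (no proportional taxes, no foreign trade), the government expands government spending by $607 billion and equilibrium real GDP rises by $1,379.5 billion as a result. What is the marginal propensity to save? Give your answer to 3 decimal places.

0.440

Implied spending multiplier k = ΔY/ΔG = 1,379.5/607 ≈ 2.2727.
Since k = 1/(1 − MPC), MPC = 1 − 1/k = 1 − ΔG/ΔY = 1 − 607/1,379.5 ≈ 0.560.
MPS = 1 − MPC = 0.440.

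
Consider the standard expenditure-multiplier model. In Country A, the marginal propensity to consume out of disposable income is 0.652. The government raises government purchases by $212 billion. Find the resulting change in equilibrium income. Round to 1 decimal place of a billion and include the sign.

Government-spending multiplier = 1/(1 − MPC) = 1/(1 − 0.652) = 1/0.348 ≈ 2.874.
ΔY = k × ΔG = (+$212 billion) / 0.348 ≈ +$609.2 billion.

+$609.2 billion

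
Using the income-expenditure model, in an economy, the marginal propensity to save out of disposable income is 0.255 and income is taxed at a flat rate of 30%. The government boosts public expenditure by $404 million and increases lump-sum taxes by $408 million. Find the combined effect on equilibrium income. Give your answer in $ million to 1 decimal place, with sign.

MPC = 1 − MPS = 1 − 0.255 = 0.745.
Expenditure multiplier = 1/(1 − c(1−t)) = 1/(1 − 0.745×0.7) = 1/0.4785 ≈ 2.09.
ΔG contributes k·ΔG = (+$404 million) / 0.4785 ≈ +$844.3 million.
ΔT of +$408 million changes first-round spending by −c·ΔT = −$303.96 million, contributing k·(−c·ΔT) = (−$303.96 million) / 0.4785 ≈ −$635.2 million.
Net ΔY = k(ΔG − c·ΔT) = (+$100.04 million) / 0.4785 ≈ +$209.1 million.

+$209.1 million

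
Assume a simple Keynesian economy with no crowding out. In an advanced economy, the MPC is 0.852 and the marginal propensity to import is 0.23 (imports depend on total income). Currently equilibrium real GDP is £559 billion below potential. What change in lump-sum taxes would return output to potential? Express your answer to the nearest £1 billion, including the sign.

−£248 billion

Spending multiplier = 1/(1 − c + m) = 1/(1 − 0.852 + 0.23) = 1/0.378 ≈ 2.646.
Tax multiplier = −c·k = −0.852/0.378 ≈ −2.254. Need ΔY = +£559 billion, so ΔT = ΔY/(−c·k) = −(+£559 billion) × 0.378 / 0.852 ≈ −£248 billion.
The government should cut lump-sum taxes by £248 billion.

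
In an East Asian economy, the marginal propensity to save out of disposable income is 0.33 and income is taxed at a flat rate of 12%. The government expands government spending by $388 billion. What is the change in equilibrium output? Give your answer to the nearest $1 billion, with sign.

+$945 billion

MPC = 1 − MPS = 1 − 0.33 = 0.67.
Spending multiplier = 1/(1 − c(1−t)) = 1/(1 − 0.67×0.88) = 1/0.4104 ≈ 2.437.
ΔY = k × ΔG = (+$388 billion) / 0.4104 ≈ +$945 billion.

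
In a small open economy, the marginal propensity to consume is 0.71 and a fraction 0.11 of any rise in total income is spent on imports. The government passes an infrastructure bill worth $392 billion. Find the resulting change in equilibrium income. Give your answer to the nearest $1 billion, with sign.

+$980 billion

Spending multiplier = 1/(1 − c + m) = 1/(1 − 0.71 + 0.11) = 1/0.4 = 2.5.
ΔY = k × ΔG = (+$392 billion) / 0.4 = +$980 billion.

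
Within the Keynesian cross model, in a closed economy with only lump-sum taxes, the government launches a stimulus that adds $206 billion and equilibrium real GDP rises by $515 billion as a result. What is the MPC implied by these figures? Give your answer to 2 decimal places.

0.60

Implied spending multiplier k = ΔY/ΔG = 515/206 = 2.5.
Since k = 1/(1 − MPC), MPC = 1 − 1/k = 1 − ΔG/ΔY = 1 − 206/515 = 0.60.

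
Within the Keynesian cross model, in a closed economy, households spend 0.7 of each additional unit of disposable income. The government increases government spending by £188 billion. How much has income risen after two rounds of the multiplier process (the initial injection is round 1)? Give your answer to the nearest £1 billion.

£320 billion

Round 1 adds ΔG = £188 billion; each later round is MPC = 0.7 times the previous.
After 2 rounds: 188 + 131.6 = ΔG·(1 − c^2)/(1 − c) = 188 × (1 − 0.49)/0.3 ≈ £320 billion.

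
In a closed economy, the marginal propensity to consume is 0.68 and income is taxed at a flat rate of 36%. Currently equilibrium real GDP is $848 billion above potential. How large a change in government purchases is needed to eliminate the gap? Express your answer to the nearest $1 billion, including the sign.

−$479 billion

Spending multiplier = 1/(1 − c(1−t)) = 1/(1 − 0.68×0.64) = 1/0.5648 ≈ 1.771.
Need ΔY = −$848 billion, so ΔG = ΔY/k = (−$848 billion) × 0.5648 ≈ −$479 billion.
The government should cut government purchases by $479 billion.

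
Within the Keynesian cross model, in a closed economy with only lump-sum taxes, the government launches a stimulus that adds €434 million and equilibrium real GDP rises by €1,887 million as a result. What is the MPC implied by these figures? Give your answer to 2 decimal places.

0.77

Implied spending multiplier k = ΔY/ΔG = 1,887/434 ≈ 4.3479.
Since k = 1/(1 − MPC), MPC = 1 − 1/k = 1 − ΔG/ΔY = 1 − 434/1,887 ≈ 0.77.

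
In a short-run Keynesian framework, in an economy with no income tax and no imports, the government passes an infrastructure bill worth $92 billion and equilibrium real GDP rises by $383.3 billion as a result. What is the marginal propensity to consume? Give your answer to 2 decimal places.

0.76

Implied spending multiplier k = ΔY/ΔG = 383.3/92 ≈ 4.1663.
Since k = 1/(1 − MPC), MPC = 1 − 1/k = 1 − ΔG/ΔY = 1 − 92/383.3 ≈ 0.76.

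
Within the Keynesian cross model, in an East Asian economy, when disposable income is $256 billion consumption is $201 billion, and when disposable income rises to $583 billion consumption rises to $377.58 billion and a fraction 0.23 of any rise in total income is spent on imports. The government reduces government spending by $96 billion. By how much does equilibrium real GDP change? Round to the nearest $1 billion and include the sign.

MPC = ΔC/ΔYd = (377.58 − 201)/(583 − 256) = 176.58/327 = 0.54.
Expenditure multiplier = 1/(1 − c + m) = 1/(1 − 0.54 + 0.23) = 1/0.69 ≈ 1.449.
ΔY = k × ΔG = (−$96 billion) / 0.69 ≈ −$139 billion.

−$139 billion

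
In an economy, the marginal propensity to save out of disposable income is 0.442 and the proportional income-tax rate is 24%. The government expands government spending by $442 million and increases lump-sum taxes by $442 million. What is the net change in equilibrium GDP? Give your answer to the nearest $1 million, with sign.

MPC = 1 − MPS = 1 − 0.442 = 0.558.
Expenditure multiplier = 1/(1 − c(1−t)) = 1/(1 − 0.558×0.76) = 1/0.57592 ≈ 1.736.
ΔG contributes k·ΔG = (+$442 million) / 0.57592 ≈ +$767.5 million.
ΔT of +$442 million changes first-round spending by −c·ΔT = −$246.636 million, contributing k·(−c·ΔT) = (−$246.636 million) / 0.57592 ≈ −$428.2 million.
Net ΔY = k(ΔG − c·ΔT) = (+$195.364 million) / 0.57592 ≈ +$339 million.

+$339 million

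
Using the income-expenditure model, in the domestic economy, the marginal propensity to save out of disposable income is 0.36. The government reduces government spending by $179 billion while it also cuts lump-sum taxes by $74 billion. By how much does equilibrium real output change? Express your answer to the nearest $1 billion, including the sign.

−$366 billion

MPC = 1 − MPS = 1 − 0.36 = 0.64.
Expenditure multiplier = 1/(1 − MPC) = 1/(1 − 0.64) = 1/0.36 ≈ 2.778.
ΔG contributes k·ΔG = (−$179 billion) / 0.36 ≈ −$497.2 billion.
ΔT of −$74 billion changes first-round spending by −c·ΔT = +$47.36 billion, contributing k·(−c·ΔT) = (+$47.36 billion) / 0.36 ≈ +$131.6 billion.
Net ΔY = k(ΔG − c·ΔT) = (−$131.64 billion) / 0.36 ≈ −$366 billion.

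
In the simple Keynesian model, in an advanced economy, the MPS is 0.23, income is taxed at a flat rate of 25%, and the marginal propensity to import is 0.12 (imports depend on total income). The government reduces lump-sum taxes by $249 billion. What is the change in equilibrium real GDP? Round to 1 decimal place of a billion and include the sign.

MPC = 1 − MPS = 1 − 0.23 = 0.77.
A lump-sum tax change of −$249 billion shifts disposable income by +$249 billion; first-round consumption changes by −c × ΔT = −0.77 × (−$249 billion) = +$191.73 billion.
Expenditure multiplier = 1/(1 − c(1−t) + m) = 1/(1 − 0.77×0.75 + 0.12) = 1/0.5425 ≈ 1.843.
The tax multiplier is −c × k ≈ −1.419, so ΔY = k × (−c·ΔT) = (+$191.73 billion) / 0.5425 ≈ +$353.4 billion.

+$353.4 billion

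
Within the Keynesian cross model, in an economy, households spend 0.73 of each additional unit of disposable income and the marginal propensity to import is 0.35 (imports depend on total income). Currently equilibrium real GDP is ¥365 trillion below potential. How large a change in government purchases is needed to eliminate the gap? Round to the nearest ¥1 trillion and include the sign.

+¥226 trillion

Spending multiplier = 1/(1 − c + m) = 1/(1 − 0.73 + 0.35) = 1/0.62 ≈ 1.613.
Need ΔY = +¥365 trillion, so ΔG = ΔY/k = (+¥365 trillion) × 0.62 ≈ +¥226 trillion.
The government should increase government purchases by ¥226 trillion.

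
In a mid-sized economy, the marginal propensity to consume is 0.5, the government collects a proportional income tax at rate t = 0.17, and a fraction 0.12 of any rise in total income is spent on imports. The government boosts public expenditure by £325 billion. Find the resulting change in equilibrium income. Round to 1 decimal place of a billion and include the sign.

Government-spending multiplier = 1/(1 − c(1−t) + m) = 1/(1 − 0.5×0.83 + 0.12) = 1/0.705 ≈ 1.418.
ΔY = k × ΔG = (+£325 billion) / 0.705 ≈ +£461 billion.

+£461.0 billion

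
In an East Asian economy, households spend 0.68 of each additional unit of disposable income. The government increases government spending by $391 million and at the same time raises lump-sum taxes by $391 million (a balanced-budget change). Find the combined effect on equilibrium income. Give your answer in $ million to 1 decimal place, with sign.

Expenditure multiplier = 1/(1 − MPC) = 1/(1 − 0.68) = 1/0.32 = 3.125.
ΔG contributes k·ΔG = (+$391 million) / 0.32 ≈ +$1,221.9 million.
ΔT of +$391 million changes first-round spending by −c·ΔT = −$265.88 million, contributing k·(−c·ΔT) = (−$265.88 million) / 0.32 ≈ −$830.9 million.
With ΔG = ΔT and no other leakages, the balanced-budget multiplier is 1, so ΔY = ΔG = +$391 million.

+$391.0 million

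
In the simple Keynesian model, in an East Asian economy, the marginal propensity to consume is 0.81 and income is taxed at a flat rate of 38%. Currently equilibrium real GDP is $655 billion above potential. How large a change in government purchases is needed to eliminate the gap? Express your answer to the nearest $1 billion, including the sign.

Spending multiplier = 1/(1 − c(1−t)) = 1/(1 − 0.81×0.62) = 1/0.4978 ≈ 2.009.
Need ΔY = −$655 billion, so ΔG = ΔY/k = (−$655 billion) × 0.4978 ≈ −$326 billion.
The government should cut government purchases by $326 billion.

−$326 billion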